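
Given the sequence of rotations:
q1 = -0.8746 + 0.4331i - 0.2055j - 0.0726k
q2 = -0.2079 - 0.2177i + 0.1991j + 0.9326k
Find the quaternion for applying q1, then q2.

q2 · q1 = 0.3847 + 0.2776i + 0.2567j - 0.8421k
0.3847 + 0.2776i + 0.2567j - 0.8421k


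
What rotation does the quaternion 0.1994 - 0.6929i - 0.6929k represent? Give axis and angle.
axis = (-√2/2, 0, -√2/2), θ = 157°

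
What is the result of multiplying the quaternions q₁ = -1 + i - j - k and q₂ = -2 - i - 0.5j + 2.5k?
5 - 4i + j - 2k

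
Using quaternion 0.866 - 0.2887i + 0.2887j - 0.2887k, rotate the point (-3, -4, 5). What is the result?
(0, 1, 7)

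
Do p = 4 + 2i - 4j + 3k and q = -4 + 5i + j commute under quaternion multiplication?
No: pq = -22 + 9i + 35j + 10k ≠ -22 + 15i + 5j - 34k = qp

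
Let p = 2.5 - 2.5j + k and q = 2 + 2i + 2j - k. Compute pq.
11 + 5.5i + 2j + 4.5k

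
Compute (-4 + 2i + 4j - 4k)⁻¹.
-0.0769 - 0.0385i - 0.0769j + 0.0769k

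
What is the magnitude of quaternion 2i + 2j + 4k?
√24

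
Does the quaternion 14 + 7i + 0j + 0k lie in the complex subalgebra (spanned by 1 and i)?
Yes. The quaternion 14 + 7i has j- and k-coefficients y = z = 0, so it lies in the complex subalgebra spanned by 1 and i.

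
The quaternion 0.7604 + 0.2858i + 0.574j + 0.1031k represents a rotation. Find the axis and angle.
axis = (0.4401, 0.8838, 0.1587), θ = 81°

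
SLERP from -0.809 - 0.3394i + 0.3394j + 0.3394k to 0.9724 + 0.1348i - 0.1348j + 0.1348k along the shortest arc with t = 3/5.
-0.9455 - 0.2265i + 0.2265j + 0.0586k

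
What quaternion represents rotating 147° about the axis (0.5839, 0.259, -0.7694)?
0.284 + 0.5599i + 0.2483j - 0.7377k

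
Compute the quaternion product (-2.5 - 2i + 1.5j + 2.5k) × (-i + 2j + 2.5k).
-11.25 + 1.25i - 2.5j - 8.75k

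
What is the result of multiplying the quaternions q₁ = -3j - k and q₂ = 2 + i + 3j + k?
10 - 7j + k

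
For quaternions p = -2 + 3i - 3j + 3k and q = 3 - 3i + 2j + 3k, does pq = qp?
No: pq = -31j ≠ 30i + 5j + 6k = qp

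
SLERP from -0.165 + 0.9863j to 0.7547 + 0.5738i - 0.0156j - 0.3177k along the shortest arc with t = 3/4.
-0.728 - 0.5091i + 0.3625j + 0.2819k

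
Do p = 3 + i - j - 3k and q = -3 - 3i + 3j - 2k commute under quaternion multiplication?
No: pq = -9 - i + 23j + 3k ≠ -9 - 23i + j + 3k = qp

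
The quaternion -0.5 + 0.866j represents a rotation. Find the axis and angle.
axis = (0, 1, 0), θ = 4π/3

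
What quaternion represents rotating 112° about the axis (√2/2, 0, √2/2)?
0.5592 + 0.5862i + 0.5862k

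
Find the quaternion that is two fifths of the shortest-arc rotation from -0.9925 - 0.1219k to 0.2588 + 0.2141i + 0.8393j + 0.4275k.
-0.8455 - 0.1085i - 0.4252j - 0.3043k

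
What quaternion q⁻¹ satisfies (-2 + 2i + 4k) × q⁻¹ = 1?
-0.0833 - 0.0833i - 0.1667k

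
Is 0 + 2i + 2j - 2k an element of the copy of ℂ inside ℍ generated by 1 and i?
No. The quaternion 2i + 2j - 2k has j-coefficient y = 2 and k-coefficient z = -2, not both zero, so it does not lie in the complex subalgebra spanned by 1 and i.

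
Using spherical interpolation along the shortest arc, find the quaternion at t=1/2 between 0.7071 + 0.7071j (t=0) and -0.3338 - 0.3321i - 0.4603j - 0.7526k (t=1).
0.589 + 0.1879i + 0.6606j + 0.4259k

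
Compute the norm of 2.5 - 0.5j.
2.55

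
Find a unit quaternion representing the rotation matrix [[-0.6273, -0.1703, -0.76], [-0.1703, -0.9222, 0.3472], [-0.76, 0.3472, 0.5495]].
-0.4317i + 0.1972j + 0.8802k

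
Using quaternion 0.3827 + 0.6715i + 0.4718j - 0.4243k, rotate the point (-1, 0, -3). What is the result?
(0.431, 2.434, 1.972)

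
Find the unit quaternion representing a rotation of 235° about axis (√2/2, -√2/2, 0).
-0.4617 + 0.6272i - 0.6272j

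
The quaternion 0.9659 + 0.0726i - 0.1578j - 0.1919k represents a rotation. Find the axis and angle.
axis = (0.2805, -0.6096, -0.7414), θ = π/6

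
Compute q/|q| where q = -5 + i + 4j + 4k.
-0.6565 + 0.1313i + 0.5252j + 0.5252k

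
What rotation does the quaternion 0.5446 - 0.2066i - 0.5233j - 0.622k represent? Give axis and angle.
axis = (-0.2463, -0.6239, -0.7416), θ = 114°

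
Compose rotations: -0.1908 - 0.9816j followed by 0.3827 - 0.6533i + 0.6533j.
0.5683 + 0.1246i - 0.5003j + 0.6413k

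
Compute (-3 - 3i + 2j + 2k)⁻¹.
-0.1154 + 0.1154i - 0.0769j - 0.0769k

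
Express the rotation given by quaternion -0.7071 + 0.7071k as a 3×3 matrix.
[[0, 1, 0], [-1, 0, 0], [0, 0, 1]]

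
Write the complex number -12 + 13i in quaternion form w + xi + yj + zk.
-12 + 13i + 0j + 0k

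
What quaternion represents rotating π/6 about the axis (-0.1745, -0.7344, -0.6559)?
0.9659 - 0.0452i - 0.1901j - 0.1698k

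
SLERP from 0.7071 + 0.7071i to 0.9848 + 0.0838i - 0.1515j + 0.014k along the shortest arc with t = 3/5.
0.929 + 0.3574i - 0.0961j + 0.0089k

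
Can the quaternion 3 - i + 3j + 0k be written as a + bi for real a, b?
No. The quaternion 3 - i + 3j has j-coefficient y = 3 and k-coefficient z = 0, not both zero, so it does not lie in the complex subalgebra spanned by 1 and i.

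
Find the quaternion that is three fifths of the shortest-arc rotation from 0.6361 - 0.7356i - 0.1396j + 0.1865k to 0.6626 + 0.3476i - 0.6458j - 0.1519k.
0.8242 - 0.1289i - 0.5512j - 0.0145k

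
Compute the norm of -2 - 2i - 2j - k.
√13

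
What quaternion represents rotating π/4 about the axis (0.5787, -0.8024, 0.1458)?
0.9239 + 0.2215i - 0.3071j + 0.0558k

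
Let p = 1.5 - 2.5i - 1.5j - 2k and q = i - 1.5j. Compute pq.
0.25 - 1.5i - 4.25j + 5.25k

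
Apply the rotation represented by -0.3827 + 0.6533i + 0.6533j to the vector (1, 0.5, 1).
(0.073, 1.427, -0.457)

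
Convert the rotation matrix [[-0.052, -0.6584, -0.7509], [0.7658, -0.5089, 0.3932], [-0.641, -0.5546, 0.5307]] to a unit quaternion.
0.4924 - 0.4812i - 0.0558j + 0.7231k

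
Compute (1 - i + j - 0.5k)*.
1 + i - j + 0.5k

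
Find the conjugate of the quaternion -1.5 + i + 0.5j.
-1.5 - i - 0.5j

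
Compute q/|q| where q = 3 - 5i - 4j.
0.4243 - 0.7071i - 0.5657j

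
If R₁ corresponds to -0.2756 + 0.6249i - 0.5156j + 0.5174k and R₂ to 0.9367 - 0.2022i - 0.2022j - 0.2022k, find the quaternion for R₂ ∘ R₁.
-0.1314 + 0.4322i - 0.449j + 0.771k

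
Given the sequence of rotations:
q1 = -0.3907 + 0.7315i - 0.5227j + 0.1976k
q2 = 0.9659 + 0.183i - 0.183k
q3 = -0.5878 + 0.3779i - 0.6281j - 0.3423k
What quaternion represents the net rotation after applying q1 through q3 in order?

q2 · q1 = -0.4751 + 0.5394i - 0.6749j + 0.1667k
q3 · q2 · q1 = -0.2914 - 0.8323i + 0.4475j + 0.1484k
-0.2914 - 0.8323i + 0.4475j + 0.1484k


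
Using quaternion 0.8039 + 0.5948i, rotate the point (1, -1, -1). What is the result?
(1, 0.664, -1.249)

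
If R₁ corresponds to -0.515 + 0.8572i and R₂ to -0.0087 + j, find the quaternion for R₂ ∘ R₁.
0.0045 - 0.0075i - 0.515j - 0.8572k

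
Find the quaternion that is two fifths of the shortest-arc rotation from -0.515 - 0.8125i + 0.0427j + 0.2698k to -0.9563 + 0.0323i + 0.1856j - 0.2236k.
-0.8227 - 0.55i + 0.1198j + 0.0793k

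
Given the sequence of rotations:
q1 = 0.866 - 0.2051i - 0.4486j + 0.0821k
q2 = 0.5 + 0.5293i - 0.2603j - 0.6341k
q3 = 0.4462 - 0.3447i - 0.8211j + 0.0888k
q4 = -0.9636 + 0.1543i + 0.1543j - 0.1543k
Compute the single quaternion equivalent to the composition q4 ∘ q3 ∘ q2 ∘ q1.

q2 · q1 = 0.4768 + 0.05i - 0.3631j - 0.7989k
q3 · q2 · q1 = 0.0028 + 0.5462i - 0.8245j - 0.1479k
q4 · q3 · q2 · q1 = 0.0174 - 0.6759i + 0.7335j - 0.0694k
0.0174 - 0.6759i + 0.7335j - 0.0694k


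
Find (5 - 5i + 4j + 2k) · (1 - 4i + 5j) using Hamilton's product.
-35 - 35i + 21j - 7k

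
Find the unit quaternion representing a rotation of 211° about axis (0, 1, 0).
-0.2672 + 0.9636j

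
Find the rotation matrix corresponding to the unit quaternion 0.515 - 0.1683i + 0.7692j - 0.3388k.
[[-0.4129, 0.0901, 0.9063], [-0.6079, 0.7138, -0.3479], [-0.6782, -0.6946, -0.24]]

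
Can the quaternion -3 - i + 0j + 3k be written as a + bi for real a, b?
No. The quaternion -3 - i + 3k has j-coefficient y = 0 and k-coefficient z = 3, not both zero, so it does not lie in the complex subalgebra spanned by 1 and i.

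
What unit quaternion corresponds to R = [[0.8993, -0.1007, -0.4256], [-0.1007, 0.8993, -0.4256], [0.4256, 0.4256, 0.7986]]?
0.9483 + 0.2244i - 0.2244j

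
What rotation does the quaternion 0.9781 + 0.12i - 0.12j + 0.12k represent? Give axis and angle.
axis = (√3/3, -√3/3, √3/3), θ = 24°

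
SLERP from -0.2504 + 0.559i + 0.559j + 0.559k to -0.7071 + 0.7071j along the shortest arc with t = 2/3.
-0.6118 + 0.2147i + 0.7304j + 0.2147k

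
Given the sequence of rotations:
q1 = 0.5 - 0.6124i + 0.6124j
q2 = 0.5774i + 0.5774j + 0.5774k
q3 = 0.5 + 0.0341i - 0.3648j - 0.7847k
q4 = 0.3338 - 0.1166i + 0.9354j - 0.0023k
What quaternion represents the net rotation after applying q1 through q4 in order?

q2 · q1 = -0.0649i - 0.0649j + 0.9959k
q3 · q2 · q1 = 0.76 - 0.4467i - 0.0155j + 0.4721k
q4 · q3 · q2 · q1 = 0.2172 + 0.2038i + 0.7618j + 0.5755k
0.2172 + 0.2038i + 0.7618j + 0.5755k


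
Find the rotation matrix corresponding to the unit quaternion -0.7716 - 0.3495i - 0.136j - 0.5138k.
[[0.435, -0.6978, 0.569], [0.888, 0.2277, -0.3996], [0.1493, 0.6791, 0.7187]]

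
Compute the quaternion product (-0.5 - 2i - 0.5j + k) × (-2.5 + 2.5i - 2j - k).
6.25 + 6.25i + 2.75j + 3.25k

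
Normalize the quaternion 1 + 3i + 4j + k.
0.1925 + 0.5774i + 0.7698j + 0.1925k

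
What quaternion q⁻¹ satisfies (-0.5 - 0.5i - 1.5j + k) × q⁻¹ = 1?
-0.1333 + 0.1333i + 0.4j - 0.2667k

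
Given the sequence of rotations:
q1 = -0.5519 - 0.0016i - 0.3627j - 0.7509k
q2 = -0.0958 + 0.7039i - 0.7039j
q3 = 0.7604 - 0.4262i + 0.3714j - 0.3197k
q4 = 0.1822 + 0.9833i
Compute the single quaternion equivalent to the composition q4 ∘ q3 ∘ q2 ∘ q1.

q2 · q1 = -0.2013 + 0.1402i + 0.9518j - 0.1845k
q3 · q2 · q1 = -0.5058 + 0.4282i + 0.5255j - 0.5337k
q4 · q3 · q2 · q1 = -0.5132 - 0.4193i + 0.6205j + 0.4195k
-0.5132 - 0.4193i + 0.6205j + 0.4195k


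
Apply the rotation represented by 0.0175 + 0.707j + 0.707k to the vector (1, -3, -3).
(-0.999, -2.975, -3.025)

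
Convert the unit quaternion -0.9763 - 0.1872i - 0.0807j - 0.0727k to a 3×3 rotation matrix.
[[0.9764, -0.1117, 0.1848], [0.1722, 0.9193, -0.3538], [-0.1304, 0.3773, 0.9169]]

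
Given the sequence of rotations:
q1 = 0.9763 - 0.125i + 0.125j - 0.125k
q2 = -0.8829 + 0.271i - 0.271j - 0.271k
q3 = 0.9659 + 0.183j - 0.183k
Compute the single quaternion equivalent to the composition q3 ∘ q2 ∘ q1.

q2 · q1 = -0.8281 + 0.4427i - 0.3072j - 0.1542k
q3 · q2 · q1 = -0.7719 + 0.3432i - 0.5293j - 0.0784k
-0.7719 + 0.3432i - 0.5293j - 0.0784k


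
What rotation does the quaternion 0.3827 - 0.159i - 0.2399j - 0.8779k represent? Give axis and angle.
axis = (-0.1721, -0.2597, -0.9502), θ = 3π/4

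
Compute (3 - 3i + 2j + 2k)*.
3 + 3i - 2j - 2k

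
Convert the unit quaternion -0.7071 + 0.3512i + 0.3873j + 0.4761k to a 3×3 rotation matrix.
[[0.2467, 0.9453, -0.2133], [-0.4013, 0.3, 0.8655], [0.8821, -0.1279, 0.4533]]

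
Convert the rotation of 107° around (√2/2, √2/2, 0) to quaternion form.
0.5948 + 0.5684i + 0.5684j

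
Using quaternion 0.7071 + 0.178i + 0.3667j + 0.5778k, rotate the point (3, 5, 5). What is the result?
(0.379, 5.048, 5.777)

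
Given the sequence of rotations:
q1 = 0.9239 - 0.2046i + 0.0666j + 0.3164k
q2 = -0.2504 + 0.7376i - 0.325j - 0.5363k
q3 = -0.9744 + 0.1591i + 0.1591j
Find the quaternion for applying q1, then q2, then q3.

q2 · q1 = 0.1109 + 0.6656i - 0.4406j - 0.5921k
q3 · q2 · q1 = -0.1439 - 0.7251i + 0.5412j + 0.4009k
-0.1439 - 0.7251i + 0.5412j + 0.4009k


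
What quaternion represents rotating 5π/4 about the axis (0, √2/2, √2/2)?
-0.3827 + 0.6533j + 0.6533k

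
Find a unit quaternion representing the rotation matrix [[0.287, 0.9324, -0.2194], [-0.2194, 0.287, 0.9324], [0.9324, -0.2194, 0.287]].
0.6821 - 0.4222i - 0.4222j - 0.4222k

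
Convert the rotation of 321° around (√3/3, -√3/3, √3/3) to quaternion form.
-0.9426 + 0.1927i - 0.1927j + 0.1927k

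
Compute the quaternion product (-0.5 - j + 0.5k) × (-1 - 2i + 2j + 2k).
1.5 - 2i - j - 3.5k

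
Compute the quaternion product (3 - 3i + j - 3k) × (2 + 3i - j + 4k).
28 + 4i + 2j + 6k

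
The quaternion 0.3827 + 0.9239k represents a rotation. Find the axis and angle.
axis = (0, 0, 1), θ = 3π/4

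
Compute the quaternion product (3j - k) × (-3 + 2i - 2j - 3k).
3 - 11i - 11j - 3k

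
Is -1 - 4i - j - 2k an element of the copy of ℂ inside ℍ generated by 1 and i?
No. The quaternion -1 - 4i - j - 2k has j-coefficient y = -1 and k-coefficient z = -2, not both zero, so it does not lie in the complex subalgebra spanned by 1 and i.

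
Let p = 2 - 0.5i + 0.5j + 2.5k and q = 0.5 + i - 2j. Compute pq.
2.5 + 6.75i - 1.25j + 1.75k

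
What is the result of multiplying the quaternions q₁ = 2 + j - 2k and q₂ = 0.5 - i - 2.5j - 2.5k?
-1.5 - 9.5i - 2.5j - 5k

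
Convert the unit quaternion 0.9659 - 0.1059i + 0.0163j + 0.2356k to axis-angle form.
axis = (-0.4092, 0.063, 0.9103), θ = π/6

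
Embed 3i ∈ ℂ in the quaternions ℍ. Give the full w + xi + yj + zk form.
0 + 3i + 0j + 0k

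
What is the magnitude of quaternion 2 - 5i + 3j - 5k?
√63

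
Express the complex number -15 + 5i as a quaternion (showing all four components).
-15 + 5i + 0j + 0k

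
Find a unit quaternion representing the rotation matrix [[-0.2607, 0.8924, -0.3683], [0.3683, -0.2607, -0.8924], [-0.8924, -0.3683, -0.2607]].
-0.2334 - 0.5614i - 0.5614j + 0.5614k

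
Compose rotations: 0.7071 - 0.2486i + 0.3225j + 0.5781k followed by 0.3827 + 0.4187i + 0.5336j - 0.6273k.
0.5653 + 0.7117i + 0.4146j + 0.0454k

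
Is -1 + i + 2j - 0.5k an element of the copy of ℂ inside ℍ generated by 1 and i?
No. The quaternion -1 + i + 2j - 0.5k has j-coefficient y = 2 and k-coefficient z = -0.5, not both zero, so it does not lie in the complex subalgebra spanned by 1 and i.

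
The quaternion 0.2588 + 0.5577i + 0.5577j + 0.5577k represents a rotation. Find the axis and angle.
axis = (√3/3, √3/3, √3/3), θ = 5π/6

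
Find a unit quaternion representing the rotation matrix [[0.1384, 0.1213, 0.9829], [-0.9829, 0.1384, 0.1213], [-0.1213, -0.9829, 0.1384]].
0.5948 - 0.4641i + 0.4641j - 0.4641k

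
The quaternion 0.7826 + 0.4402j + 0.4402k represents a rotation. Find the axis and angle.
axis = (0, √2/2, √2/2), θ = 77°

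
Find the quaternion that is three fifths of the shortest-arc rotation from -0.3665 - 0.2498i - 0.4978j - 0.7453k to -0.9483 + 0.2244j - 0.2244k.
-0.8411 - 0.1218i - 0.0859j - 0.52k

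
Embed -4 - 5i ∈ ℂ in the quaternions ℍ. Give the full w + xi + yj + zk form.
-4 - 5i + 0j + 0k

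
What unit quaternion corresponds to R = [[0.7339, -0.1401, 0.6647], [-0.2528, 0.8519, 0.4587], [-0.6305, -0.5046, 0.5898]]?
0.891 - 0.2703i + 0.3634j - 0.0316k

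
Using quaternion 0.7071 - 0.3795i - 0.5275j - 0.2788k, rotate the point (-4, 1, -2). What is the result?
(0.711, -1.13, -4.384)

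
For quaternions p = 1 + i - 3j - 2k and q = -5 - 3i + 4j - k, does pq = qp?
No: pq = 8 + 3i + 26j + 4k ≠ 8 - 19i + 12j + 14k = qp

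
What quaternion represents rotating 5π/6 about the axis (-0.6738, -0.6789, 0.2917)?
0.2588 - 0.6508i - 0.6558j + 0.2818k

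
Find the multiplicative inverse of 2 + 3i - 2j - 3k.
0.0769 - 0.1154i + 0.0769j + 0.1154k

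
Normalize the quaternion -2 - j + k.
-0.8165 - 0.4082j + 0.4082k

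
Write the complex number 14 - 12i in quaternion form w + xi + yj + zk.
14 - 12i + 0j + 0k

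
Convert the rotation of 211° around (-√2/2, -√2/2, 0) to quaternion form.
-0.2672 - 0.6814i - 0.6814j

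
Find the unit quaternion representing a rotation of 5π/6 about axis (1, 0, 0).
0.2588 + 0.9659i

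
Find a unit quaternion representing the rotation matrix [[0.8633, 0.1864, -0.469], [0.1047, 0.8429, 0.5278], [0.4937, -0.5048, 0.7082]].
0.9239 - 0.2794i - 0.2605j - 0.0221k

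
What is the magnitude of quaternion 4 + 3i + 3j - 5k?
√59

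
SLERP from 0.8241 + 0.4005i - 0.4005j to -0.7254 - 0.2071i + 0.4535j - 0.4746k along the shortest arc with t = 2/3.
0.7831 + 0.281i - 0.4497j + 0.3249k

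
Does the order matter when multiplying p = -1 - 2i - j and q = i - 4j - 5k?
Yes: pq = -2 + 4i - 6j + 14k ≠ -2 - 6i + 14j - 4k = qp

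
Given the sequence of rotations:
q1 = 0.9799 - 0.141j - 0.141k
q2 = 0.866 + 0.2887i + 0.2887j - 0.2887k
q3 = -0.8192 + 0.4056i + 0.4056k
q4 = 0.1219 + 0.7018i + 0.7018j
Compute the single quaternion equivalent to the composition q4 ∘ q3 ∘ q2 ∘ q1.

q2 · q1 = 0.8486 + 0.2015i + 0.2015j - 0.4457k
q3 · q2 · q1 = -0.5961 + 0.0974i + 0.0974j + 0.791k
q4 · q3 · q2 · q1 = -0.2094 + 0.1487i - 0.9616j + 0.0964k
-0.2094 + 0.1487i - 0.9616j + 0.0964k


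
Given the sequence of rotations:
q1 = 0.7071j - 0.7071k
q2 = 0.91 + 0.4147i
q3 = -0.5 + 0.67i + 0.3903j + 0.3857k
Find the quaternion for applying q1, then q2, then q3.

q2 · q1 = 0.9367j - 0.3502k
q3 · q2 · q1 = -0.2305 - 0.498i - 0.2337j + 0.8027k
-0.2305 - 0.498i - 0.2337j + 0.8027k


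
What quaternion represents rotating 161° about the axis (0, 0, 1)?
0.165 + 0.9863k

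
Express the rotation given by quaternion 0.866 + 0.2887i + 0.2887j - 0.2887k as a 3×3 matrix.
[[0.6666, 0.6667, 0.3333], [-0.3333, 0.6666, -0.6667], [-0.6667, 0.3333, 0.6666]]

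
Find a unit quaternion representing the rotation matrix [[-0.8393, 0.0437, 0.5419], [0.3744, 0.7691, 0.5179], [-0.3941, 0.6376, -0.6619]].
0.2588 + 0.1156i + 0.9042j + 0.3195k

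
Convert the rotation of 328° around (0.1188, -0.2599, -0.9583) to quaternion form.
-0.9613 + 0.0327i - 0.0716j - 0.2641k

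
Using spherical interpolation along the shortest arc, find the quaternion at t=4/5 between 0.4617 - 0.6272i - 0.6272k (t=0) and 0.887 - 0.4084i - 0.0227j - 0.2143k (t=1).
0.8266 - 0.4693i - 0.0186j - 0.31k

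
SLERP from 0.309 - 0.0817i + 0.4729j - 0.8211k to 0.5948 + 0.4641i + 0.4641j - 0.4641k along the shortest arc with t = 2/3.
0.5286 + 0.2959i + 0.4962j - 0.6219k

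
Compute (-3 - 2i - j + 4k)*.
-3 + 2i + j - 4k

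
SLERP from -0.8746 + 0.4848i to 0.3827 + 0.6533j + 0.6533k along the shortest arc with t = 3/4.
-0.6044 + 0.1557i - 0.5525j - 0.5525k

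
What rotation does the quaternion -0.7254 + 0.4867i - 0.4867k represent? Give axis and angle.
axis = (√2/2, 0, -√2/2), θ = 273°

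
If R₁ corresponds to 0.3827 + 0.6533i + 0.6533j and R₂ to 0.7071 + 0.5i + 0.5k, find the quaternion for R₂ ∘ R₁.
-0.056 + 0.3266i + 0.7886j + 0.518k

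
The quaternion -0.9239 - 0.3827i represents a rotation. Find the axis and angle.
axis = (-1, 0, 0), θ = 7π/4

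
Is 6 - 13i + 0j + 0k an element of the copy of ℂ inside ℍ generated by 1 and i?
Yes. The quaternion 6 - 13i has j- and k-coefficients y = z = 0, so it lies in the complex subalgebra spanned by 1 and i.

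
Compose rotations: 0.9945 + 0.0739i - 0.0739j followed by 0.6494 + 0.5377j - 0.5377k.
0.6856 + 0.0083i + 0.447j - 0.5745k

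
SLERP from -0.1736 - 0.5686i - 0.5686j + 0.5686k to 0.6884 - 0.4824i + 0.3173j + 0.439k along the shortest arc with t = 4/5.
0.5743 - 0.5906i + 0.1315j + 0.5514k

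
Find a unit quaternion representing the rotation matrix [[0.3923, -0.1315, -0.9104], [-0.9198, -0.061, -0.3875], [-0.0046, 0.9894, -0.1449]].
0.5446 + 0.6321i - 0.4158j - 0.3619k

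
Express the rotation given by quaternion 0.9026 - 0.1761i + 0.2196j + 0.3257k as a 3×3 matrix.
[[0.6914, -0.6653, 0.2817], [0.5106, 0.7258, 0.4609], [-0.5111, -0.1748, 0.8415]]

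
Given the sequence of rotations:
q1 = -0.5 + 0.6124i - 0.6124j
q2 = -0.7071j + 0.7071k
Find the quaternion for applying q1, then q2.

q2 · q1 = -0.433 + 0.433i + 0.7866j + 0.0795k
-0.433 + 0.433i + 0.7866j + 0.0795k


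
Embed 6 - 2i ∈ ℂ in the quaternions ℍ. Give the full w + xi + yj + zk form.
6 - 2i + 0j + 0k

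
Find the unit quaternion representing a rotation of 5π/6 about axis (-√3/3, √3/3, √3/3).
0.2588 - 0.5577i + 0.5577j + 0.5577k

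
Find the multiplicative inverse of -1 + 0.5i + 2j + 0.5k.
-0.1818 - 0.0909i - 0.3636j - 0.0909k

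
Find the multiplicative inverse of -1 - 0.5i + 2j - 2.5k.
-0.087 + 0.0435i - 0.1739j + 0.2174k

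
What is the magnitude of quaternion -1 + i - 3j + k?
√12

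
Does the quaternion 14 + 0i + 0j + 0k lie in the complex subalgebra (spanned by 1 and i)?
Yes. The quaternion 14 has j- and k-coefficients y = z = 0, so it lies in the complex subalgebra spanned by 1 and i.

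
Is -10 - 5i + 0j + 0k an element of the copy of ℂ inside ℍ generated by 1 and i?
Yes. The quaternion -10 - 5i has j- and k-coefficients y = z = 0, so it lies in the complex subalgebra spanned by 1 and i.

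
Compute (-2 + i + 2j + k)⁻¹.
-0.2 - 0.1i - 0.2j - 0.1k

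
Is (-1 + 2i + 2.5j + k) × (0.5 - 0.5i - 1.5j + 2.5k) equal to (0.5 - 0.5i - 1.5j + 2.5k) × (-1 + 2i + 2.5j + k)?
No: pq = 1.75 + 9.25i - 2.75j - 3.75k ≠ 1.75 - 6.25i + 8.25j - 0.25k = qp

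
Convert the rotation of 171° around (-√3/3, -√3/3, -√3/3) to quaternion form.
0.0785 - 0.5756i - 0.5756j - 0.5756k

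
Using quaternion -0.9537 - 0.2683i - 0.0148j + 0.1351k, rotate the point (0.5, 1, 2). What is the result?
(0.659, -0.337, 2.169)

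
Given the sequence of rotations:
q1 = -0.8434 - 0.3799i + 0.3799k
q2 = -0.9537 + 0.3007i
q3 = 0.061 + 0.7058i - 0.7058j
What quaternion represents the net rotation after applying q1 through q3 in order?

q2 · q1 = 0.9186 + 0.1087i - 0.1142j - 0.3623k
q3 · q2 · q1 = -0.1013 + 0.9107i - 0.3996j - 0.026k
-0.1013 + 0.9107i - 0.3996j - 0.026k


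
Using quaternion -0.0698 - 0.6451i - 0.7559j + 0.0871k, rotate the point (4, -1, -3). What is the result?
(-1.599, 4.365, 2.095)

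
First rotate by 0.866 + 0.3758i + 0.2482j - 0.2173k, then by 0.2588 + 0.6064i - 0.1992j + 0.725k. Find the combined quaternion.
0.2032 + 0.4857i + 0.296j + 0.797k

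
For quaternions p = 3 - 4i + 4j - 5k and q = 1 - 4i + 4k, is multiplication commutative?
No: pq = 7 + 40j + 23k ≠ 7 - 32i - 32j - 9k = qp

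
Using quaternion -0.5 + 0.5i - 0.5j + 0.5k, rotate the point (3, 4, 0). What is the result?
(0, -3, -4)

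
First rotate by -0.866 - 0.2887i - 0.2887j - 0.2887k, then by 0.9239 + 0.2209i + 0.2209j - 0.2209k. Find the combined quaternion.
-0.7363 - 0.5856i - 0.3305j - 0.0754k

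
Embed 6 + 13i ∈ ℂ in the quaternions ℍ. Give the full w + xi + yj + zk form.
6 + 13i + 0j + 0k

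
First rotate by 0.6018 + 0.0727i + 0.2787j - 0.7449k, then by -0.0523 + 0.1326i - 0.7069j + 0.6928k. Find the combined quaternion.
0.672 + 0.4095i - 0.2908j + 0.5442k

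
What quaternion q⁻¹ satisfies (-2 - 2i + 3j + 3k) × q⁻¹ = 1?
-0.0769 + 0.0769i - 0.1154j - 0.1154k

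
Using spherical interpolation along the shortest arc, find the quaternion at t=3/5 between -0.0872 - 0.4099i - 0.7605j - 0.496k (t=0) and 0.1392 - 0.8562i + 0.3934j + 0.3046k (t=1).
-0.1559 + 0.4343i - 0.7257j - 0.5104k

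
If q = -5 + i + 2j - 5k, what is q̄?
-5 - i - 2j + 5k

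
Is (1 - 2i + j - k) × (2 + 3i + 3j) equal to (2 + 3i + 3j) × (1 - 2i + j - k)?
No: pq = 5 + 2i + 2j - 11k ≠ 5 - 4i + 8j + 7k = qp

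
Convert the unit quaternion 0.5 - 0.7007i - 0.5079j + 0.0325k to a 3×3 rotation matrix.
[[0.482, 0.6793, -0.5534], [0.7443, 0.0159, 0.6677], [0.4624, -0.7337, -0.4979]]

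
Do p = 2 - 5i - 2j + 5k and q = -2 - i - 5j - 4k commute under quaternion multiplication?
No: pq = 1 + 41i - 31j + 5k ≠ 1 - 25i + 19j - 41k = qp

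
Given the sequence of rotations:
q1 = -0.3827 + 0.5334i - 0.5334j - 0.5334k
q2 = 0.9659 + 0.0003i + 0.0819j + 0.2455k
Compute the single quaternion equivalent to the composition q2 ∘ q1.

q2 · q1 = -0.1952 + 0.6024i - 0.4154j - 0.653k
-0.1952 + 0.6024i - 0.4154j - 0.653k


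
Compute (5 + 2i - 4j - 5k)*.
5 - 2i + 4j + 5k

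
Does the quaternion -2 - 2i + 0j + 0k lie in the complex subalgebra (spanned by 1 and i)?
Yes. The quaternion -2 - 2i has j- and k-coefficients y = z = 0, so it lies in the complex subalgebra spanned by 1 and i.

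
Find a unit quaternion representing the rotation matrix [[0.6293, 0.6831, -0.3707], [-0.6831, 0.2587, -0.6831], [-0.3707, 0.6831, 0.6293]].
0.7933 + 0.4305i - 0.4305k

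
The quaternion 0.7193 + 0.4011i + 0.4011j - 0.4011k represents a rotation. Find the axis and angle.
axis = (√3/3, √3/3, -√3/3), θ = 88°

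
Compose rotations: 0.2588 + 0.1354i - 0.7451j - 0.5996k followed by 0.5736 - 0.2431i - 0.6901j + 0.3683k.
-0.112 + 0.703i - 0.7019j + 0.026k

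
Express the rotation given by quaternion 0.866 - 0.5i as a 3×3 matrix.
[[1, 0, 0], [0, 0.5, 0.866], [0, -0.866, 0.5]]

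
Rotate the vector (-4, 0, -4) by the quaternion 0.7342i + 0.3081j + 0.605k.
(-3.866, -3.301, -2.482)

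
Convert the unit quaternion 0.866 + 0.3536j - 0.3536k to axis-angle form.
axis = (0, √2/2, -√2/2), θ = π/3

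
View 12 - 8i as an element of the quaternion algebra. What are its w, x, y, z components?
12 - 8i + 0j + 0k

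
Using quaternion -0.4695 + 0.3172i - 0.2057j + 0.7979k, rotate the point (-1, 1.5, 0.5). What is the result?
(1.636, 0.153, -0.895)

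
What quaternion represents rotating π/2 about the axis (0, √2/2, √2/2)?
0.7071 + 0.5j + 0.5k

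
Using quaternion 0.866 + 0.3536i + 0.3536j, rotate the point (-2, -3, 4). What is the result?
(0.2, -5.2, 1.387)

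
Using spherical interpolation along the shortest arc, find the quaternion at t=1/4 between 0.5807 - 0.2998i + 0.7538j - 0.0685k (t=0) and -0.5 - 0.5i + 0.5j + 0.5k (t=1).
0.3358 - 0.4328i + 0.8292j + 0.1113k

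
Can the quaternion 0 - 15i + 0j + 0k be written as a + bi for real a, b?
Yes. The quaternion -15i has j- and k-coefficients y = z = 0, so it lies in the complex subalgebra spanned by 1 and i.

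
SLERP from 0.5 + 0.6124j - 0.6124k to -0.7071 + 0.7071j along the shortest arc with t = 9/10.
-0.6164 + 0.7822j - 0.0913k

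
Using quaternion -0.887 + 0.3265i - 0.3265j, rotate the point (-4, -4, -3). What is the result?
(-4.032, -4.032, 2.913)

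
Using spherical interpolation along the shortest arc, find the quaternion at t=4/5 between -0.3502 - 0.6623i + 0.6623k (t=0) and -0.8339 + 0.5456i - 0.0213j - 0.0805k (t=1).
0.669 - 0.6942i + 0.0197j + 0.2649k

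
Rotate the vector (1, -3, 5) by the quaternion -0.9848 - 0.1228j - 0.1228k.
(2.875, -2.517, 4.517)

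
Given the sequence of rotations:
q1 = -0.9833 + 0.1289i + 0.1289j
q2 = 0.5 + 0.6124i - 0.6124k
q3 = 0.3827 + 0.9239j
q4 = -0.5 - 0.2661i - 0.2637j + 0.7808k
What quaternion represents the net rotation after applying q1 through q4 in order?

q2 · q1 = -0.5706 - 0.4588i - 0.0145j + 0.6811k
q3 · q2 · q1 = -0.205 + 0.4537i - 0.5327j + 0.6845k
q4 · q3 · q2 · q1 = -0.4517 + 0.0631i + 0.8568j - 0.2409k
-0.4517 + 0.0631i + 0.8568j - 0.2409k


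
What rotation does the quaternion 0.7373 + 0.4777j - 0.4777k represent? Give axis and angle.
axis = (0, √2/2, -√2/2), θ = 85°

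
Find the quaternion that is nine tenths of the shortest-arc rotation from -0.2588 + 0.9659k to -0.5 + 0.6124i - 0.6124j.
-0.5229 + 0.5946i - 0.5946j + 0.1399k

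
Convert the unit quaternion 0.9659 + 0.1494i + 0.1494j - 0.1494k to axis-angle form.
axis = (√3/3, √3/3, -√3/3), θ = π/6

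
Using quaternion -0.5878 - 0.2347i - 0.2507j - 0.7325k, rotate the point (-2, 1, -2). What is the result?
(-1.623, -2.324, -0.983)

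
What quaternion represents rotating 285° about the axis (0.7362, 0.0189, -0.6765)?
-0.7934 + 0.4482i + 0.0115j - 0.4118k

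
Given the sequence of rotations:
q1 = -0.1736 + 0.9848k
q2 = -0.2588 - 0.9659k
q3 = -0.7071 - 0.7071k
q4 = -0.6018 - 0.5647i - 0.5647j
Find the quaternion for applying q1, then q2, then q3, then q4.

q2 · q1 = 0.9961 - 0.0872k
q3 · q2 · q1 = -0.766 - 0.6427k
q4 · q3 · q2 · q1 = 0.461 + 0.7955i + 0.0696j + 0.3868k
0.461 + 0.7955i + 0.0696j + 0.3868k


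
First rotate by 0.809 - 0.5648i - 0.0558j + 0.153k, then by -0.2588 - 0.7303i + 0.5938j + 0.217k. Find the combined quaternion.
-0.6219 - 0.3417i + 0.484j + 0.5121k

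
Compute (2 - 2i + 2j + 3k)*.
2 + 2i - 2j - 3k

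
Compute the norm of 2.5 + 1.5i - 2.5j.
3.841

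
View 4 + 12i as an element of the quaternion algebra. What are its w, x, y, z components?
4 + 12i + 0j + 0k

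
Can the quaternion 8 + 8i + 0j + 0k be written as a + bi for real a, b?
Yes. The quaternion 8 + 8i has j- and k-coefficients y = z = 0, so it lies in the complex subalgebra spanned by 1 and i.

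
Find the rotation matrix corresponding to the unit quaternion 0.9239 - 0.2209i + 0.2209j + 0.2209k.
[[0.8048, -0.5058, 0.3106], [0.3106, 0.8048, 0.5058], [-0.5058, -0.3106, 0.8048]]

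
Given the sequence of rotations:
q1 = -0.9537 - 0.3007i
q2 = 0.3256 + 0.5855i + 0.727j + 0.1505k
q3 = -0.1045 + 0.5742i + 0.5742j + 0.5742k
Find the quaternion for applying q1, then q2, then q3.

q2 · q1 = -0.1345 - 0.6563i - 0.7386j + 0.0751k
q3 · q2 · q1 = 0.7719 + 0.4586i - 0.42j - 0.1323k
0.7719 + 0.4586i - 0.42j - 0.1323k


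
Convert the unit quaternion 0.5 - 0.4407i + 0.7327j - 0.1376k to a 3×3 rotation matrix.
[[-0.1116, -0.5082, 0.854], [-0.7834, 0.5737, 0.2391], [-0.6114, -0.6423, -0.4621]]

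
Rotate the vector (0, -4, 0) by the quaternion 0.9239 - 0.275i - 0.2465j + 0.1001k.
(0.198, -3.315, 2.23)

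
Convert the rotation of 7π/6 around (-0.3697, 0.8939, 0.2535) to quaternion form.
-0.2588 - 0.3571i + 0.8634j + 0.2449k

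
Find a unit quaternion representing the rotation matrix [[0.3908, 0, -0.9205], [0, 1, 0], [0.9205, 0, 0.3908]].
0.8339 - 0.5519j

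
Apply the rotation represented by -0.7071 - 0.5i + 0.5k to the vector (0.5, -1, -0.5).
(-0.207, 0, -1.207)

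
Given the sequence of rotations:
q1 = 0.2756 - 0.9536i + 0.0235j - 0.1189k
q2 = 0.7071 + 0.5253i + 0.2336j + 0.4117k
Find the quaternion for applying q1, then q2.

q2 · q1 = 0.7393 - 0.567i - 0.2491j + 0.2645k
0.7393 - 0.567i - 0.2491j + 0.2645k


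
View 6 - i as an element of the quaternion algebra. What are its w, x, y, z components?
6 - i + 0j + 0k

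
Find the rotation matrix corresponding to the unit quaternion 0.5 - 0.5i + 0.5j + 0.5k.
[[0, -1, 0], [0, 0, 1], [-1, 0, 0]]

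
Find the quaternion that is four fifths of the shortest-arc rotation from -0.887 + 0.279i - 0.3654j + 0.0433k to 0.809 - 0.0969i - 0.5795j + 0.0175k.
-0.9007 + 0.1488i + 0.4081j - 0.0047k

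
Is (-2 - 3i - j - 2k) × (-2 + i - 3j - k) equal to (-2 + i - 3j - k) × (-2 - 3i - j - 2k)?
No: pq = 2 - i + 3j + 16k ≠ 2 + 9i + 13j - 4k = qp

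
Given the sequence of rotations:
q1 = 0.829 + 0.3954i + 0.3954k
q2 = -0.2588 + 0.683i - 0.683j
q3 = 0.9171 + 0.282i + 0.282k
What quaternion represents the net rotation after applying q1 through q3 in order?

q2 · q1 = -0.4846 + 0.1938i - 0.8363j + 0.1677k
q3 · q2 · q1 = -0.5464 + 0.2769i - 0.7596j - 0.2187k
-0.5464 + 0.2769i - 0.7596j - 0.2187k


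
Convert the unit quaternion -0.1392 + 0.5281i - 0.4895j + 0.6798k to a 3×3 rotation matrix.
[[-0.4035, -0.3278, 0.8543], [-0.7063, -0.482, -0.5185], [0.5817, -0.8125, -0.037]]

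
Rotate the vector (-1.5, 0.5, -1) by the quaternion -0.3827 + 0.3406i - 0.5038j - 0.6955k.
(0.363, -1.345, 1.249)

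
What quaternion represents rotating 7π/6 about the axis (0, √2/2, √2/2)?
-0.2588 + 0.683j + 0.683k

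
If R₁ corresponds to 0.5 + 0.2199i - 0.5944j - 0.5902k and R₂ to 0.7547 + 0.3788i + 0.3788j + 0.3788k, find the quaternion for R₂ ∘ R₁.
0.7428 + 0.3569i + 0.0477j - 0.5645k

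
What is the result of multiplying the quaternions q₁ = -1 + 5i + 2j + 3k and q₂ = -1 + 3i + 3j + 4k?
-32 - 9i - 16j + 2k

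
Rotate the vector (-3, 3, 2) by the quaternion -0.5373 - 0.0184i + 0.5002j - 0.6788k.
(-2.003, -3.297, -2.668)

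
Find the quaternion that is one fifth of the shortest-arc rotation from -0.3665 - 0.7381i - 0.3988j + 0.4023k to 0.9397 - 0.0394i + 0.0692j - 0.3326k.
-0.5436 - 0.6263i - 0.3603j + 0.4272k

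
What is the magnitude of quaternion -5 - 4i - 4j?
√57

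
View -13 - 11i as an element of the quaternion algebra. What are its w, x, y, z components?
-13 - 11i + 0j + 0k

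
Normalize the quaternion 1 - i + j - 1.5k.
0.4364 - 0.4364i + 0.4364j - 0.6547k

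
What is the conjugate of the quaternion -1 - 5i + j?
-1 + 5i - j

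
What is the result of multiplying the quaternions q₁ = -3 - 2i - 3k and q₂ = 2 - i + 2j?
-8 + 5i - 3j - 10k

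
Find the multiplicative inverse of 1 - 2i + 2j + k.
0.1 + 0.2i - 0.2j - 0.1k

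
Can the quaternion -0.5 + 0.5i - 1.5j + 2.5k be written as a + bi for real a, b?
No. The quaternion -0.5 + 0.5i - 1.5j + 2.5k has j-coefficient y = -1.5 and k-coefficient z = 2.5, not both zero, so it does not lie in the complex subalgebra spanned by 1 and i.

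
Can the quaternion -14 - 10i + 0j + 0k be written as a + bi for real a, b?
Yes. The quaternion -14 - 10i has j- and k-coefficients y = z = 0, so it lies in the complex subalgebra spanned by 1 and i.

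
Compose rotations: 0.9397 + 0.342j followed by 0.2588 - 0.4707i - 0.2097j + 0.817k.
0.3149 - 0.7217i - 0.1085j + 0.6068k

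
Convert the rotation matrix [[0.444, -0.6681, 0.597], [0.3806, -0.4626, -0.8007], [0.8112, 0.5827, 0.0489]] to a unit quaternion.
0.5075 + 0.6815i - 0.1055j + 0.5166k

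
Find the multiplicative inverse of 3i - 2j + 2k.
-0.1765i + 0.1176j - 0.1176k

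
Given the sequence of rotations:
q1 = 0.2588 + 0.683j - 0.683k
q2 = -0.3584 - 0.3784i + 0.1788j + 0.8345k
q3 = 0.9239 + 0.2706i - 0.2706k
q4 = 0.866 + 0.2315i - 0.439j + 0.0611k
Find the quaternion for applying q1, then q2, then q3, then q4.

q2 · q1 = 0.3551 - 0.79i - 0.457j + 0.2023k
q3 · q2 · q1 = 0.5966 - 0.7575i - 0.2632j - 0.0328k
q4 · q3 · q2 · q1 = 0.5785 - 0.4874i - 0.5285j - 0.3854k
0.5785 - 0.4874i - 0.5285j - 0.3854k


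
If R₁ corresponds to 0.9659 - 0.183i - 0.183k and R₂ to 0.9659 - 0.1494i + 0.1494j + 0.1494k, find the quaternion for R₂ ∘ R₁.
0.933 - 0.3484i + 0.0896j - 0.0051k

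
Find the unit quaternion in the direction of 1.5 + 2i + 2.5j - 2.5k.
0.3464 + 0.4619i + 0.5774j - 0.5774k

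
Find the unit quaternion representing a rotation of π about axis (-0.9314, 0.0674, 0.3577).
-0.9314i + 0.0674j + 0.3577k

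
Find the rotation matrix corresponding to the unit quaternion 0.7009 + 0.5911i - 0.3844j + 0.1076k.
[[0.6813, -0.6053, -0.4116], [-0.3036, 0.278, -0.9113], [0.6661, 0.7459, 0.0057]]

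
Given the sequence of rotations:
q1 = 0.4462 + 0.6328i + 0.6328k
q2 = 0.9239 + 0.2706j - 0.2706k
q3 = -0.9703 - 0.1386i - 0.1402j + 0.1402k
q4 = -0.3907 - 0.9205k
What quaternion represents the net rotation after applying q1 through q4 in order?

q2 · q1 = 0.5835 + 0.7559i - 0.0505j + 0.2927k
q3 · q2 · q1 = -0.5095 - 0.8483i + 0.1137j - 0.0892k
q4 · q3 · q2 · q1 = 0.117 + 0.4361i + 0.7364j + 0.5038k
0.117 + 0.4361i + 0.7364j + 0.5038k


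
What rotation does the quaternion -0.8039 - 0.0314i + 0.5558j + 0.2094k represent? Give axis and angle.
axis = (-0.0528, 0.9345, 0.3521), θ = 287°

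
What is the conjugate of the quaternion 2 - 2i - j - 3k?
2 + 2i + j + 3k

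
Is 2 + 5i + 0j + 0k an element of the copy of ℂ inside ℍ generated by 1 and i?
Yes. The quaternion 2 + 5i has j- and k-coefficients y = z = 0, so it lies in the complex subalgebra spanned by 1 and i.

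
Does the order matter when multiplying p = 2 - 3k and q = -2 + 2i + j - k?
Yes: pq = -7 + 7i - 4j + 4k ≠ -7 + i + 8j + 4k = qp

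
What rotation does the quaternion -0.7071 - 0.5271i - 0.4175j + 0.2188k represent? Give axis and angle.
axis = (-0.7454, -0.5904, 0.3094), θ = 3π/2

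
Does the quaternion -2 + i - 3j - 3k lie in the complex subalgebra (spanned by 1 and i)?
No. The quaternion -2 + i - 3j - 3k has j-coefficient y = -3 and k-coefficient z = -3, not both zero, so it does not lie in the complex subalgebra spanned by 1 and i.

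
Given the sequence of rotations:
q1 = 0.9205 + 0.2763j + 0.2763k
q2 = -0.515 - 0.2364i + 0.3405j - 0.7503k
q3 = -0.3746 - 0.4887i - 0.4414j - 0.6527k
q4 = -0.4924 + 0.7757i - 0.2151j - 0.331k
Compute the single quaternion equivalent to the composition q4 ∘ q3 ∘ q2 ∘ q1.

q2 · q1 = -0.3608 + 0.0838i + 0.2365j - 0.8983k
q3 · q2 · q1 = -0.3058 + 0.6958i - 0.423j + 0.4934k
q4 · q3 · q2 · q1 = -0.3168 - 0.826i - 0.339j - 0.3202k
-0.3168 - 0.826i - 0.339j - 0.3202k


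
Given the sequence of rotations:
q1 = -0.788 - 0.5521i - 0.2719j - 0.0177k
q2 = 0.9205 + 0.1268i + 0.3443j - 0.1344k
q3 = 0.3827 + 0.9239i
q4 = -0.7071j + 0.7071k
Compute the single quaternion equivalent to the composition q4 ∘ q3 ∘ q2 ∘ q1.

q2 · q1 = -0.5641 - 0.6508i - 0.4451j + 0.2452k
q3 · q2 · q1 = 0.3854 - 0.7702i - 0.3969j - 0.3174k
q4 · q3 · q2 · q1 = -0.0562 + 0.5051i - 0.8171j - 0.2721k
-0.0562 + 0.5051i - 0.8171j - 0.2721k


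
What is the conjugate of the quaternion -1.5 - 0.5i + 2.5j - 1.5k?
-1.5 + 0.5i - 2.5j + 1.5k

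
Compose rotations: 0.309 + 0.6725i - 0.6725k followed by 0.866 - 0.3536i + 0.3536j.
0.5054 + 0.2353i - 0.1285j - 0.8202k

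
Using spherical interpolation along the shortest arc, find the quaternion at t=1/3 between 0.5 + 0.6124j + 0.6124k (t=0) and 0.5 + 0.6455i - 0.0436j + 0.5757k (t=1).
0.5561 + 0.2477i + 0.4295j + 0.6671k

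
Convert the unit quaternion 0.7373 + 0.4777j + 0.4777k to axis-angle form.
axis = (0, √2/2, √2/2), θ = 85°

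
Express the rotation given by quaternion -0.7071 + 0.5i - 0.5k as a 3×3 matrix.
[[0.5, -0.7071, -0.5], [0.7071, 0, 0.7071], [-0.5, -0.7071, 0.5]]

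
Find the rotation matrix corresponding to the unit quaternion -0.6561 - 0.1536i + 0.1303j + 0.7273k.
[[-0.0919, 0.9143, -0.3944], [-0.9944, -0.1051, -0.012], [-0.0524, 0.3911, 0.9189]]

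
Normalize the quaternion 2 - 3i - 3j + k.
0.417 - 0.6255i - 0.6255j + 0.2085k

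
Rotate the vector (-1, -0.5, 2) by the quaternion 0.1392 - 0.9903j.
(0.41, -0.5, -2.198)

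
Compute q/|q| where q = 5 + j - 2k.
0.9129 + 0.1826j - 0.3651k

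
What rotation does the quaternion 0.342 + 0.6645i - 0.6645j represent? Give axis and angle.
axis = (√2/2, -√2/2, 0), θ = 140°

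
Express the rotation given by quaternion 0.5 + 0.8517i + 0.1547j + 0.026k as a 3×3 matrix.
[[0.9508, 0.2375, 0.199], [0.2895, -0.4521, -0.8437], [-0.1104, 0.8597, -0.4986]]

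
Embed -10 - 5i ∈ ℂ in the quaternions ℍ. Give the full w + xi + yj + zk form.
-10 - 5i + 0j + 0k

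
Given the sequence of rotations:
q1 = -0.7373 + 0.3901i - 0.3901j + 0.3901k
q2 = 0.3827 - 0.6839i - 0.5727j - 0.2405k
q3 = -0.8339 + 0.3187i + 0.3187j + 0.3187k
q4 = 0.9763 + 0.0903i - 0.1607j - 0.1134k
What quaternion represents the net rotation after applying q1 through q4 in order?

q2 · q1 = -0.145 + 0.3363i + 0.4459j + 0.8168k
q3 · q2 · q1 = -0.3887 - 0.2084i - 0.5712j - 0.6924k
q4 · q3 · q2 · q1 = -0.531 - 0.1921i - 0.409j - 0.717k
-0.531 - 0.1921i - 0.409j - 0.717k
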